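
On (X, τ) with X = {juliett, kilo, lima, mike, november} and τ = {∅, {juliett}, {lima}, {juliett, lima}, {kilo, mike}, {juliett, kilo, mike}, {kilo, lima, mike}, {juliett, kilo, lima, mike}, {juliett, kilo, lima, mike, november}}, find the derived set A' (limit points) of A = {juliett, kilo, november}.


A' = {mike, november}

For each x ∈ X, list the open sets U ∈ τ with x ∈ U, then check whether U ∩ (A ∖ {x}) ≠ ∅ for every such U.
  x = juliett: open {juliett} ∋ x has {juliett} ∩ (A ∖ {juliett}) = ∅, so x is NOT a limit point.
  x = kilo: open {kilo, mike} ∋ x has {kilo, mike} ∩ (A ∖ {kilo}) = ∅, so x is NOT a limit point.
  x = lima: open {lima} ∋ x has {lima} ∩ (A ∖ {lima}) = ∅, so x is NOT a limit point.
  x = mike: opens ∋ x are {kilo, mike}, {juliett, kilo, mike}, {kilo, lima, mike}, {juliett, kilo, lima, mike}, {juliett, kilo, lima, mike, november}; each meets A ∖ {mike}, so x IS a limit point.
  x = november: opens ∋ x are {juliett, kilo, lima, mike, november}; each meets A ∖ {november}, so x IS a limit point.
Collecting: A' = {mike, november}.


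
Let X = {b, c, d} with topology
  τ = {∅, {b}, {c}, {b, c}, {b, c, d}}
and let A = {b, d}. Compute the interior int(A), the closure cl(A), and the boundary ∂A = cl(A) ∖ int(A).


int(A) = {b}, cl(A) = {b, d}, ∂A = {d}.

Closed sets in (X, τ) are complements of opens:
  closed(X, τ) = {∅, {d}, {b, d}, {c, d}, {b, c, d}}.
int(A) = ⋃ {U ∈ τ : U ⊆ A}. Opens contained in A: ∅, {b}.
Taking the union of these: int(A) = {b}.
cl(A) = ⋂ {C closed : A ⊆ C}. Closed sets containing A: {b, d}, {b, c, d}.
Intersecting these: cl(A) = {b, d}.
∂A = cl(A) ∖ int(A) = {b, d} ∖ {b} = {d}.


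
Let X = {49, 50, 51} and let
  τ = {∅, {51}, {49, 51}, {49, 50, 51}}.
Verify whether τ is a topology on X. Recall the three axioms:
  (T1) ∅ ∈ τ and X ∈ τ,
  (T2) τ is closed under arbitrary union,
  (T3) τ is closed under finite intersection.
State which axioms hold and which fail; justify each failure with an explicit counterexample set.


τ IS a topology on X.

Axiom (T1): ∅ ∈ τ? Yes; X ∈ τ? Yes.
Axiom (T2/T3): check pairwise unions and intersections of members of τ.
All pairwise intersections and unions checked — each lies in τ. Therefore τ satisfies (T1), (T2), (T3): it IS a topology on X.


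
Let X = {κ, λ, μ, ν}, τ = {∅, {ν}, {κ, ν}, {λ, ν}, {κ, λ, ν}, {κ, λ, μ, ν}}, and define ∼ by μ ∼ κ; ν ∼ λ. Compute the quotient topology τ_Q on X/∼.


X/∼ = {[κ=μ], [λ=ν]}; |τ_Q| = 3.

Equivalence classes: [κ=μ], [λ=ν].
Quotient map π: X → X/∼ sends κ ↦ [κ=μ], λ ↦ [λ=ν], μ ↦ [κ=μ], ν ↦ [λ=ν].
For each subset V ⊆ X/∼, compute π^{-1}(V) ⊆ X and check whether π^{-1}(V) ∈ τ. V is open in τ_Q iff π^{-1}(V) ∈ τ.
  V = {}: π^{-1}(V) = ∅ ∈ τ ✓.
  V = {[κ=μ]}: π^{-1}(V) = {κ, μ} ∉ τ ✗.
  V = {[λ=ν]}: π^{-1}(V) = {λ, ν} ∈ τ ✓.
  V = {[κ=μ], [λ=ν]}: π^{-1}(V) = {κ, λ, μ, ν} ∈ τ ✓.
Open sets in the quotient: τ_Q = {{}, {[λ=ν]}, {[κ=μ], [λ=ν]}} (3 elements).


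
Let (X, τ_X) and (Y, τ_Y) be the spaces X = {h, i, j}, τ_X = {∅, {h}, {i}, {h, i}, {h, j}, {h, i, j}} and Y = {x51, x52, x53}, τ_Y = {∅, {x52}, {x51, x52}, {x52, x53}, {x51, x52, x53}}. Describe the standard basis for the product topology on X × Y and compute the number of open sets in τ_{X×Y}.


Basis B = {∅ × ∅, {h} × {x52}, {i} × {x52}, {h} × {x51, x52}, {h} × {x52, x53}, {h, i} × {x52}, {h, j} × {x52}, {i} × {x51, x52}, {i} × {x52, x53}, {h} × {x51, x52, x53}, {h, i, j} × {x52}, {i} × {x51, x52, x53}, {h, i} × {x51, x52}, {h, j} × {x51, x52}, {h, i} × {x52, x53}, {h, j} × {x52, x53}, {h, i} × {x51, x52, x53}, {h, j} × {x51, x52, x53}, {h, i, j} × {x51, x52}, {h, i, j} × {x52, x53}, {h, i, j} × {x51, x52, x53}}; |τ_{X×Y}| = 70.

Enumerate products U × V with U ∈ τ_X, V ∈ τ_Y (deduplicated):
  ∅ × ∅ = {} (∅)
  {h} × {x52} = {(h,x52)}
  {i} × {x52} = {(i,x52)}
  {h} × {x51, x52} = {(h,x51), (h,x52)}
  {h} × {x52, x53} = {(h,x52), (h,x53)}
  {h, i} × {x52} = {(h,x52), (i,x52)}
  {h, j} × {x52} = {(h,x52), (j,x52)}
  {i} × {x51, x52} = {(i,x51), (i,x52)}
  {i} × {x52, x53} = {(i,x52), (i,x53)}
  {h} × {x51, x52, x53} = {(h,x51), (h,x52), (h,x53)}
  {h, i, j} × {x52} = {(h,x52), (i,x52), (j,x52)}
  {i} × {x51, x52, x53} = {(i,x51), (i,x52), (i,x53)}
  {h, i} × {x51, x52} = {(h,x51), (h,x52), (i,x51), (i,x52)}
  {h, j} × {x51, x52} = {(h,x51), (h,x52), (j,x51), (j,x52)}
  {h, i} × {x52, x53} = {(h,x52), (h,x53), (i,x52), (i,x53)}
  {h, j} × {x52, x53} = {(h,x52), (h,x53), (j,x52), (j,x53)}
  {h, i} × {x51, x52, x53} = {(h,x51), (h,x52), (h,x53), (i,x51), (i,x52), (i,x53)}
  {h, j} × {x51, x52, x53} = {(h,x51), (h,x52), (h,x53), (j,x51), (j,x52), (j,x53)}
  {h, i, j} × {x51, x52} = {(h,x51), (h,x52), (i,x51), (i,x52), (j,x51), (j,x52)}
  {h, i, j} × {x52, x53} = {(h,x52), (h,x53), (i,x52), (i,x53), (j,x52), (j,x53)}
  {h, i, j} × {x51, x52, x53} = {(h,x51), (h,x52), (h,x53), (i,x51), (i,x52), (i,x53), (j,x51), (j,x52), (j,x53)}
These 21 distinct sets form the basis B.
Close under arbitrary unions to get τ_{X×Y}; counting gives |τ_{X×Y}| = 70.


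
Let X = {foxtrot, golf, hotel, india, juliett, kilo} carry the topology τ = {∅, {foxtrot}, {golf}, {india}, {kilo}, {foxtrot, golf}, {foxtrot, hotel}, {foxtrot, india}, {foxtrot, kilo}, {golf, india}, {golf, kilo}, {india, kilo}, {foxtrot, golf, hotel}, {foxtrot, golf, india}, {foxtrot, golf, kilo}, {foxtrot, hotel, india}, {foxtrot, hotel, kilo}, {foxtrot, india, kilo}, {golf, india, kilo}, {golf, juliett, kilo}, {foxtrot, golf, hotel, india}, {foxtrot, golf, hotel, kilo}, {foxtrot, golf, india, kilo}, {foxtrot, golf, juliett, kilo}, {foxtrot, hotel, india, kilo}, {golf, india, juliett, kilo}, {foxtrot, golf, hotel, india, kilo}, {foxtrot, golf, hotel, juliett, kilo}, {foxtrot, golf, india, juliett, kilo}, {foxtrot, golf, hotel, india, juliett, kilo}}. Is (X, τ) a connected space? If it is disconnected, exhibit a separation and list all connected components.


(X, τ) is disconnected; components = [{india}, {foxtrot, hotel}, {golf, juliett, kilo}].

Find clopen sets (U ∈ τ with X ∖ U ∈ τ):
  U = ∅, X ∖ U = {foxtrot, golf, hotel, india, juliett, kilo} — both open, so U is clopen.
  U = {india}, X ∖ U = {foxtrot, golf, hotel, juliett, kilo} — both open, so U is clopen.
  U = {foxtrot, hotel}, X ∖ U = {golf, india, juliett, kilo} — both open, so U is clopen.
  U = {foxtrot, hotel, india}, X ∖ U = {golf, juliett, kilo} — both open, so U is clopen.
  U = {golf, juliett, kilo}, X ∖ U = {foxtrot, hotel, india} — both open, so U is clopen.
  U = {golf, india, juliett, kilo}, X ∖ U = {foxtrot, hotel} — both open, so U is clopen.
  U = {foxtrot, golf, hotel, juliett, kilo}, X ∖ U = {india} — both open, so U is clopen.
  U = {foxtrot, golf, hotel, india, juliett, kilo}, X ∖ U = ∅ — both open, so U is clopen.
Nontrivial clopen(s) exist: e.g. {golf, india, juliett, kilo}. So (X, τ) is disconnected.
Compute connected components by grouping points that agree on all clopens:
  component: {india}
  component: {foxtrot, hotel}
  component: {golf, juliett, kilo}


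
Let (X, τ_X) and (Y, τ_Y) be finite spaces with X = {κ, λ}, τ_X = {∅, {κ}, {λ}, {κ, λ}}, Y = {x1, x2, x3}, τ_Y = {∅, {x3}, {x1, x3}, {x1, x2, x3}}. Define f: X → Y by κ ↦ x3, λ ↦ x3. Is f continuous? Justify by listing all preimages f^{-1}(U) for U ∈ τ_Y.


f IS continuous.

Compute f^{-1}(U) for each U ∈ τ_Y:
  U = ∅: f^{-1}(U) = ∅ ∈ τ_X ✓.
  U = {x3}: f^{-1}(U) = {κ, λ} ∈ τ_X ✓.
  U = {x1, x3}: f^{-1}(U) = {κ, λ} ∈ τ_X ✓.
  U = {x1, x2, x3}: f^{-1}(U) = {κ, λ} ∈ τ_X ✓.
Every preimage lies in τ_X, so f IS continuous.


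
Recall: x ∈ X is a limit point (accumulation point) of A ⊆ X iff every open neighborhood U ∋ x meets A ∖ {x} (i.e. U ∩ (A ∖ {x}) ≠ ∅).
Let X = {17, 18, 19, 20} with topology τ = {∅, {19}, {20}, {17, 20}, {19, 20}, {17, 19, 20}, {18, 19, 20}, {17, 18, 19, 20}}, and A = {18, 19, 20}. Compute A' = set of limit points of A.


A' = {17, 18}

For each x ∈ X, list the open sets U ∈ τ with x ∈ U, then check whether U ∩ (A ∖ {x}) ≠ ∅ for every such U.
  x = 17: opens ∋ x are {17, 20}, {17, 19, 20}, {17, 18, 19, 20}; each meets A ∖ {17}, so x IS a limit point.
  x = 18: opens ∋ x are {18, 19, 20}, {17, 18, 19, 20}; each meets A ∖ {18}, so x IS a limit point.
  x = 19: open {19} ∋ x has {19} ∩ (A ∖ {19}) = ∅, so x is NOT a limit point.
  x = 20: open {20} ∋ x has {20} ∩ (A ∖ {20}) = ∅, so x is NOT a limit point.
Collecting: A' = {17, 18}.


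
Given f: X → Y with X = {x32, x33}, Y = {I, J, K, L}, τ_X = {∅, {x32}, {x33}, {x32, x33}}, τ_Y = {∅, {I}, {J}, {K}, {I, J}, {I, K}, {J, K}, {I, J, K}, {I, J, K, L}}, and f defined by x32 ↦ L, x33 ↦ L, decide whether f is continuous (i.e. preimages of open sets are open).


f IS continuous.

Compute f^{-1}(U) for each U ∈ τ_Y:
  U = ∅: f^{-1}(U) = ∅ ∈ τ_X ✓.
  U = {I}: f^{-1}(U) = ∅ ∈ τ_X ✓.
  U = {J}: f^{-1}(U) = ∅ ∈ τ_X ✓.
  U = {K}: f^{-1}(U) = ∅ ∈ τ_X ✓.
  U = {I, J}: f^{-1}(U) = ∅ ∈ τ_X ✓.
  U = {I, K}: f^{-1}(U) = ∅ ∈ τ_X ✓.
  U = {J, K}: f^{-1}(U) = ∅ ∈ τ_X ✓.
  U = {I, J, K}: f^{-1}(U) = ∅ ∈ τ_X ✓.
  U = {I, J, K, L}: f^{-1}(U) = {x32, x33} ∈ τ_X ✓.
Every preimage lies in τ_X, so f IS continuous.


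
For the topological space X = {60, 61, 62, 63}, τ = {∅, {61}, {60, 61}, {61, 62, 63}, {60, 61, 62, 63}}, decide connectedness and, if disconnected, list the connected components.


(X, τ) is connected.

Find clopen sets (U ∈ τ with X ∖ U ∈ τ):
  U = ∅, X ∖ U = {60, 61, 62, 63} — both open, so U is clopen.
  U = {60, 61, 62, 63}, X ∖ U = ∅ — both open, so U is clopen.
Only trivial clopens (∅ and X) exist, so (X, τ) is connected.
Compute connected components by grouping points that agree on all clopens:
  component: {60, 61, 62, 63}


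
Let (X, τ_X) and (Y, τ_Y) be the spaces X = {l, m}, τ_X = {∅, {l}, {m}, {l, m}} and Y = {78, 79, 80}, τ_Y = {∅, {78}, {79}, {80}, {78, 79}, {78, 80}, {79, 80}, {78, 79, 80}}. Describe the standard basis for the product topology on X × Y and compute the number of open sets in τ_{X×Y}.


Basis B = {∅ × ∅, {l} × {78}, {l} × {79}, {l} × {80}, {m} × {78}, {m} × {79}, {m} × {80}, {l} × {78, 79}, {l} × {78, 80}, {l, m} × {78}, {l} × {79, 80}, {l, m} × {79}, {l, m} × {80}, {m} × {78, 79}, {m} × {78, 80}, {m} × {79, 80}, {l} × {78, 79, 80}, {m} × {78, 79, 80}, {l, m} × {78, 79}, {l, m} × {78, 80}, {l, m} × {79, 80}, {l, m} × {78, 79, 80}}; |τ_{X×Y}| = 64.

Enumerate products U × V with U ∈ τ_X, V ∈ τ_Y (deduplicated):
  ∅ × ∅ = {} (∅)
  {l} × {78} = {(l,78)}
  {l} × {79} = {(l,79)}
  {l} × {80} = {(l,80)}
  {m} × {78} = {(m,78)}
  {m} × {79} = {(m,79)}
  {m} × {80} = {(m,80)}
  {l} × {78, 79} = {(l,78), (l,79)}
  {l} × {78, 80} = {(l,78), (l,80)}
  {l, m} × {78} = {(l,78), (m,78)}
  {l} × {79, 80} = {(l,79), (l,80)}
  {l, m} × {79} = {(l,79), (m,79)}
  {l, m} × {80} = {(l,80), (m,80)}
  {m} × {78, 79} = {(m,78), (m,79)}
  {m} × {78, 80} = {(m,78), (m,80)}
  {m} × {79, 80} = {(m,79), (m,80)}
  {l} × {78, 79, 80} = {(l,78), (l,79), (l,80)}
  {m} × {78, 79, 80} = {(m,78), (m,79), (m,80)}
  {l, m} × {78, 79} = {(l,78), (l,79), (m,78), (m,79)}
  {l, m} × {78, 80} = {(l,78), (l,80), (m,78), (m,80)}
  {l, m} × {79, 80} = {(l,79), (l,80), (m,79), (m,80)}
  {l, m} × {78, 79, 80} = {(l,78), (l,79), (l,80), (m,78), (m,79), (m,80)}
These 22 distinct sets form the basis B.
Close under arbitrary unions to get τ_{X×Y}; counting gives |τ_{X×Y}| = 64.


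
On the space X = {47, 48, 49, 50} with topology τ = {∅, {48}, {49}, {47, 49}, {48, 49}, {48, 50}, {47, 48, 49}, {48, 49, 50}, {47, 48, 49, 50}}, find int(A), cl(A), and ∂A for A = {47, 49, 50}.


int(A) = {47, 49}, cl(A) = {47, 49, 50}, ∂A = {50}.

Closed sets in (X, τ) are complements of opens:
  closed(X, τ) = {∅, {47}, {50}, {47, 49}, {47, 50}, {48, 50}, {47, 48, 50}, {47, 49, 50}, {47, 48, 49, 50}}.
int(A) = ⋃ {U ∈ τ : U ⊆ A}. Opens contained in A: ∅, {49}, {47, 49}.
Taking the union of these: int(A) = {47, 49}.
cl(A) = ⋂ {C closed : A ⊆ C}. Closed sets containing A: {47, 49, 50}, {47, 48, 49, 50}.
Intersecting these: cl(A) = {47, 49, 50}.
∂A = cl(A) ∖ int(A) = {47, 49, 50} ∖ {47, 49} = {50}.


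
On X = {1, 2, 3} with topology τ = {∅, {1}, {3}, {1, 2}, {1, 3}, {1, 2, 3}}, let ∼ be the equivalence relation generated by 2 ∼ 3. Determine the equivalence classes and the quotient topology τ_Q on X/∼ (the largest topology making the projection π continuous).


X/∼ = {[1], [2=3]}; |τ_Q| = 3.

Equivalence classes: [1], [2=3].
Quotient map π: X → X/∼ sends 1 ↦ [1], 2 ↦ [2=3], 3 ↦ [2=3].
For each subset V ⊆ X/∼, compute π^{-1}(V) ⊆ X and check whether π^{-1}(V) ∈ τ. V is open in τ_Q iff π^{-1}(V) ∈ τ.
  V = {}: π^{-1}(V) = ∅ ∈ τ ✓.
  V = {[1]}: π^{-1}(V) = {1} ∈ τ ✓.
  V = {[2=3]}: π^{-1}(V) = {2, 3} ∉ τ ✗.
  V = {[1], [2=3]}: π^{-1}(V) = {1, 2, 3} ∈ τ ✓.
Open sets in the quotient: τ_Q = {{}, {[1]}, {[1], [2=3]}} (3 elements).


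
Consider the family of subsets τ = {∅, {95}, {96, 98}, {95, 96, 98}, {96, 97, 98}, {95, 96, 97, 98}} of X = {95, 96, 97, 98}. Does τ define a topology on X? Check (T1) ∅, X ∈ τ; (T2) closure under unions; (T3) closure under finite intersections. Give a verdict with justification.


τ IS a topology on X.

Axiom (T1): ∅ ∈ τ? Yes; X ∈ τ? Yes.
Axiom (T2/T3): check pairwise unions and intersections of members of τ.
All pairwise intersections and unions checked — each lies in τ. Therefore τ satisfies (T1), (T2), (T3): it IS a topology on X.


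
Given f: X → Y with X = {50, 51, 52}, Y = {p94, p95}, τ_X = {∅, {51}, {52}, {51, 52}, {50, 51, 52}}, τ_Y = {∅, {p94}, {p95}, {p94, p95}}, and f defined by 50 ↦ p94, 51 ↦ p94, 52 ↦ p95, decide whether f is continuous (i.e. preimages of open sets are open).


f is NOT continuous.

Compute f^{-1}(U) for each U ∈ τ_Y:
  U = ∅: f^{-1}(U) = ∅ ∈ τ_X ✓.
  U = {p94}: f^{-1}(U) = {50, 51} ∉ τ_X ✗.
  U = {p95}: f^{-1}(U) = {52} ∈ τ_X ✓.
  U = {p94, p95}: f^{-1}(U) = {50, 51, 52} ∈ τ_X ✓.
Found U = {p94} with f^{-1}(U) = {50, 51} not in τ_X. Therefore f is NOT continuous.


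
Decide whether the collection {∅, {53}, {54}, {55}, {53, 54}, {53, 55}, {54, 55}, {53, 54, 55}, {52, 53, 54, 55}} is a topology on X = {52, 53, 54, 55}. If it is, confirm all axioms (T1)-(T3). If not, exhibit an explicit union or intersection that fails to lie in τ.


τ IS a topology on X.

Axiom (T1): ∅ ∈ τ? Yes; X ∈ τ? Yes.
Axiom (T2/T3): check pairwise unions and intersections of members of τ.
All pairwise intersections and unions checked — each lies in τ. Therefore τ satisfies (T1), (T2), (T3): it IS a topology on X.


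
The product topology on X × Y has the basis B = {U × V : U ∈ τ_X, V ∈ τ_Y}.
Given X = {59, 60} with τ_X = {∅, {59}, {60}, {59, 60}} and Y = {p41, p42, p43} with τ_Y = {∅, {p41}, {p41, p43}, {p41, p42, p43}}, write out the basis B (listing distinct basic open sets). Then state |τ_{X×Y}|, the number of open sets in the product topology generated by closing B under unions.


Basis B = {∅ × ∅, {59} × {p41}, {60} × {p41}, {59} × {p41, p43}, {59, 60} × {p41}, {60} × {p41, p43}, {59} × {p41, p42, p43}, {60} × {p41, p42, p43}, {59, 60} × {p41, p43}, {59, 60} × {p41, p42, p43}}; |τ_{X×Y}| = 16.

Enumerate products U × V with U ∈ τ_X, V ∈ τ_Y (deduplicated):
  ∅ × ∅ = {} (∅)
  {59} × {p41} = {(59,p41)}
  {60} × {p41} = {(60,p41)}
  {59} × {p41, p43} = {(59,p41), (59,p43)}
  {59, 60} × {p41} = {(59,p41), (60,p41)}
  {60} × {p41, p43} = {(60,p41), (60,p43)}
  {59} × {p41, p42, p43} = {(59,p41), (59,p42), (59,p43)}
  {60} × {p41, p42, p43} = {(60,p41), (60,p42), (60,p43)}
  {59, 60} × {p41, p43} = {(59,p41), (59,p43), (60,p41), (60,p43)}
  {59, 60} × {p41, p42, p43} = {(59,p41), (59,p42), (59,p43), (60,p41), (60,p42), (60,p43)}
These 10 distinct sets form the basis B.
Close under arbitrary unions to get τ_{X×Y}; counting gives |τ_{X×Y}| = 16.


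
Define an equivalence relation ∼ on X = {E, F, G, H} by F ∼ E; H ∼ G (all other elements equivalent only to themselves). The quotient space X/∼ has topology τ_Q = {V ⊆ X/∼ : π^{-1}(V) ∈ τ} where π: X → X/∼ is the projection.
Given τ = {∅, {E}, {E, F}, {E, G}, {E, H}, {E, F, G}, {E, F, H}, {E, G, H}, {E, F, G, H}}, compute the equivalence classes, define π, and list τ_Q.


X/∼ = {[E=F], [G=H]}; |τ_Q| = 3.

Equivalence classes: [E=F], [G=H].
Quotient map π: X → X/∼ sends E ↦ [E=F], F ↦ [E=F], G ↦ [G=H], H ↦ [G=H].
For each subset V ⊆ X/∼, compute π^{-1}(V) ⊆ X and check whether π^{-1}(V) ∈ τ. V is open in τ_Q iff π^{-1}(V) ∈ τ.
  V = {}: π^{-1}(V) = ∅ ∈ τ ✓.
  V = {[E=F]}: π^{-1}(V) = {E, F} ∈ τ ✓.
  V = {[G=H]}: π^{-1}(V) = {G, H} ∉ τ ✗.
  V = {[E=F], [G=H]}: π^{-1}(V) = {E, F, G, H} ∈ τ ✓.
Open sets in the quotient: τ_Q = {{}, {[E=F]}, {[E=F], [G=H]}} (3 elements).


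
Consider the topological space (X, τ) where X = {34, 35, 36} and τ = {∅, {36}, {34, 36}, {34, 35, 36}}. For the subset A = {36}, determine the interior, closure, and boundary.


int(A) = {36}, cl(A) = {34, 35, 36}, ∂A = {34, 35}.

Closed sets in (X, τ) are complements of opens:
  closed(X, τ) = {∅, {35}, {34, 35}, {34, 35, 36}}.
int(A) = ⋃ {U ∈ τ : U ⊆ A}. Opens contained in A: ∅, {36}.
Taking the union of these: int(A) = {36}.
cl(A) = ⋂ {C closed : A ⊆ C}. Closed sets containing A: {34, 35, 36}.
Intersecting these: cl(A) = {34, 35, 36}.
∂A = cl(A) ∖ int(A) = {34, 35, 36} ∖ {36} = {34, 35}.


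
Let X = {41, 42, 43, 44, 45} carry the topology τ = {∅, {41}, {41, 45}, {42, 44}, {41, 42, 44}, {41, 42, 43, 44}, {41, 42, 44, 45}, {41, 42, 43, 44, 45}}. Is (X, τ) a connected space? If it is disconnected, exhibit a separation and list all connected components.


(X, τ) is connected.

Find clopen sets (U ∈ τ with X ∖ U ∈ τ):
  U = ∅, X ∖ U = {41, 42, 43, 44, 45} — both open, so U is clopen.
  U = {41, 42, 43, 44, 45}, X ∖ U = ∅ — both open, so U is clopen.
Only trivial clopens (∅ and X) exist, so (X, τ) is connected.
Compute connected components by grouping points that agree on all clopens:
  component: {41, 42, 43, 44, 45}


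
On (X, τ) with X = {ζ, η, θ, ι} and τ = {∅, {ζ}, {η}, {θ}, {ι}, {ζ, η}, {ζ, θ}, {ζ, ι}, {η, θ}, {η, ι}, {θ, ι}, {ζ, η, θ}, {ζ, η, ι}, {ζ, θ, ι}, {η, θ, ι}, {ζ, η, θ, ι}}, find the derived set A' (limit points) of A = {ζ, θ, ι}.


A' = ∅

For each x ∈ X, list the open sets U ∈ τ with x ∈ U, then check whether U ∩ (A ∖ {x}) ≠ ∅ for every such U.
  x = ζ: open {ζ} ∋ x has {ζ} ∩ (A ∖ {ζ}) = ∅, so x is NOT a limit point.
  x = η: open {η} ∋ x has {η} ∩ (A ∖ {η}) = ∅, so x is NOT a limit point.
  x = θ: open {θ} ∋ x has {θ} ∩ (A ∖ {θ}) = ∅, so x is NOT a limit point.
  x = ι: open {ι} ∋ x has {ι} ∩ (A ∖ {ι}) = ∅, so x is NOT a limit point.
Collecting: A' = ∅.


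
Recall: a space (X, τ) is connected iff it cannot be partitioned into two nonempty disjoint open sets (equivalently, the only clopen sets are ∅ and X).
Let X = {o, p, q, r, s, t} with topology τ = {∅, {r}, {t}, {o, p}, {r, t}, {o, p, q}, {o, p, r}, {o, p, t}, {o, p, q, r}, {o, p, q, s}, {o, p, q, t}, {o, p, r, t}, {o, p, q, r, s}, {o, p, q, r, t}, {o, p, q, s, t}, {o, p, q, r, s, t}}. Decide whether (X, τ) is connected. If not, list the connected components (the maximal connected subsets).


(X, τ) is disconnected; components = [{r}, {t}, {o, p, q, s}].

Find clopen sets (U ∈ τ with X ∖ U ∈ τ):
  U = ∅, X ∖ U = {o, p, q, r, s, t} — both open, so U is clopen.
  U = {r}, X ∖ U = {o, p, q, s, t} — both open, so U is clopen.
  U = {t}, X ∖ U = {o, p, q, r, s} — both open, so U is clopen.
  U = {r, t}, X ∖ U = {o, p, q, s} — both open, so U is clopen.
  U = {o, p, q, s}, X ∖ U = {r, t} — both open, so U is clopen.
  U = {o, p, q, r, s}, X ∖ U = {t} — both open, so U is clopen.
  U = {o, p, q, s, t}, X ∖ U = {r} — both open, so U is clopen.
  U = {o, p, q, r, s, t}, X ∖ U = ∅ — both open, so U is clopen.
Nontrivial clopen(s) exist: e.g. {t}. So (X, τ) is disconnected.
Compute connected components by grouping points that agree on all clopens:
  component: {r}
  component: {t}
  component: {o, p, q, s}


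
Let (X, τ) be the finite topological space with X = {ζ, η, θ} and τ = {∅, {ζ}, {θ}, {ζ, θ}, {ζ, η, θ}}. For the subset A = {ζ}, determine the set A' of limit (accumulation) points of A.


A' = {η}

For each x ∈ X, list the open sets U ∈ τ with x ∈ U, then check whether U ∩ (A ∖ {x}) ≠ ∅ for every such U.
  x = ζ: open {ζ} ∋ x has {ζ} ∩ (A ∖ {ζ}) = ∅, so x is NOT a limit point.
  x = η: opens ∋ x are {ζ, η, θ}; each meets A ∖ {η}, so x IS a limit point.
  x = θ: open {θ} ∋ x has {θ} ∩ (A ∖ {θ}) = ∅, so x is NOT a limit point.
Collecting: A' = {η}.


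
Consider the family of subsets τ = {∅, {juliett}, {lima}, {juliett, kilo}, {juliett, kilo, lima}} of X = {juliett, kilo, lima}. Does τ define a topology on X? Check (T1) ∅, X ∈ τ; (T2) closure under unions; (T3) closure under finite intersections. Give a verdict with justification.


τ is NOT a topology on X.

Axiom (T1): ∅ ∈ τ? Yes; X ∈ τ? Yes.
Axiom (T2/T3): check pairwise unions and intersections of members of τ.
Counterexample for (T2): {juliett} ∪ {lima} = {juliett, lima} ∉ τ. Therefore τ is NOT a topology.


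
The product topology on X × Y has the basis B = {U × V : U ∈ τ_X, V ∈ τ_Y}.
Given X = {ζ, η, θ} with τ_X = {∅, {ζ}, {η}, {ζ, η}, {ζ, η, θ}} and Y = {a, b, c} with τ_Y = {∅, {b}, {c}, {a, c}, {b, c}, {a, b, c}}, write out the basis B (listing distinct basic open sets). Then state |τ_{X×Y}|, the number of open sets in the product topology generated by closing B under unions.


Basis B = {∅ × ∅, {ζ} × {b}, {ζ} × {c}, {η} × {b}, {η} × {c}, {ζ} × {a, c}, {ζ} × {b, c}, {ζ, η} × {b}, {ζ, η} × {c}, {η} × {a, c}, {η} × {b, c}, {ζ} × {a, b, c}, {ζ, η, θ} × {b}, {ζ, η, θ} × {c}, {η} × {a, b, c}, {ζ, η} × {a, c}, {ζ, η} × {b, c}, {ζ, η} × {a, b, c}, {ζ, η, θ} × {a, c}, {ζ, η, θ} × {b, c}, {ζ, η, θ} × {a, b, c}}; |τ_{X×Y}| = 70.

Enumerate products U × V with U ∈ τ_X, V ∈ τ_Y (deduplicated):
  ∅ × ∅ = {} (∅)
  {ζ} × {b} = {(ζ,b)}
  {ζ} × {c} = {(ζ,c)}
  {η} × {b} = {(η,b)}
  {η} × {c} = {(η,c)}
  {ζ} × {a, c} = {(ζ,a), (ζ,c)}
  {ζ} × {b, c} = {(ζ,b), (ζ,c)}
  {ζ, η} × {b} = {(ζ,b), (η,b)}
  {ζ, η} × {c} = {(ζ,c), (η,c)}
  {η} × {a, c} = {(η,a), (η,c)}
  {η} × {b, c} = {(η,b), (η,c)}
  {ζ} × {a, b, c} = {(ζ,a), (ζ,b), (ζ,c)}
  {ζ, η, θ} × {b} = {(ζ,b), (η,b), (θ,b)}
  {ζ, η, θ} × {c} = {(ζ,c), (η,c), (θ,c)}
  {η} × {a, b, c} = {(η,a), (η,b), (η,c)}
  {ζ, η} × {a, c} = {(ζ,a), (ζ,c), (η,a), (η,c)}
  {ζ, η} × {b, c} = {(ζ,b), (ζ,c), (η,b), (η,c)}
  {ζ, η} × {a, b, c} = {(ζ,a), (ζ,b), (ζ,c), (η,a), (η,b), (η,c)}
  {ζ, η, θ} × {a, c} = {(ζ,a), (ζ,c), (η,a), (η,c), (θ,a), (θ,c)}
  {ζ, η, θ} × {b, c} = {(ζ,b), (ζ,c), (η,b), (η,c), (θ,b), (θ,c)}
  {ζ, η, θ} × {a, b, c} = {(ζ,a), (ζ,b), (ζ,c), (η,a), (η,b), (η,c), (θ,a), (θ,b), (θ,c)}
These 21 distinct sets form the basis B.
Close under arbitrary unions to get τ_{X×Y}; counting gives |τ_{X×Y}| = 70.


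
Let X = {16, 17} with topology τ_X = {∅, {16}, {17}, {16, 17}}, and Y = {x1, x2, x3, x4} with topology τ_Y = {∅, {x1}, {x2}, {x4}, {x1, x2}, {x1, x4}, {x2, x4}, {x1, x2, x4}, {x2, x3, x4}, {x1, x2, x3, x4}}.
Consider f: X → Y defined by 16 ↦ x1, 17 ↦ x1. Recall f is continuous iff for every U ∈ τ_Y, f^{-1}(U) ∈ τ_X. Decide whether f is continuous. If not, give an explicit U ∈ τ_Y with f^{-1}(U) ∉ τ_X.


f IS continuous.

Compute f^{-1}(U) for each U ∈ τ_Y:
  U = ∅: f^{-1}(U) = ∅ ∈ τ_X ✓.
  U = {x1}: f^{-1}(U) = {16, 17} ∈ τ_X ✓.
  U = {x2}: f^{-1}(U) = ∅ ∈ τ_X ✓.
  U = {x4}: f^{-1}(U) = ∅ ∈ τ_X ✓.
  U = {x1, x2}: f^{-1}(U) = {16, 17} ∈ τ_X ✓.
  U = {x1, x4}: f^{-1}(U) = {16, 17} ∈ τ_X ✓.
  U = {x2, x4}: f^{-1}(U) = ∅ ∈ τ_X ✓.
  U = {x1, x2, x4}: f^{-1}(U) = {16, 17} ∈ τ_X ✓.
  U = {x2, x3, x4}: f^{-1}(U) = ∅ ∈ τ_X ✓.
  U = {x1, x2, x3, x4}: f^{-1}(U) = {16, 17} ∈ τ_X ✓.
Every preimage lies in τ_X, so f IS continuous.


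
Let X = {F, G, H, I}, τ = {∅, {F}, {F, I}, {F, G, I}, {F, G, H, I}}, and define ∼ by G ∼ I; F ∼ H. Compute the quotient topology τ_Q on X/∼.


X/∼ = {[F=H], [G=I]}; |τ_Q| = 2.

Equivalence classes: [F=H], [G=I].
Quotient map π: X → X/∼ sends F ↦ [F=H], G ↦ [G=I], H ↦ [F=H], I ↦ [G=I].
For each subset V ⊆ X/∼, compute π^{-1}(V) ⊆ X and check whether π^{-1}(V) ∈ τ. V is open in τ_Q iff π^{-1}(V) ∈ τ.
  V = {}: π^{-1}(V) = ∅ ∈ τ ✓.
  V = {[F=H]}: π^{-1}(V) = {F, H} ∉ τ ✗.
  V = {[G=I]}: π^{-1}(V) = {G, I} ∉ τ ✗.
  V = {[F=H], [G=I]}: π^{-1}(V) = {F, G, H, I} ∈ τ ✓.
Open sets in the quotient: τ_Q = {{}, {[F=H], [G=I]}} (2 elements).


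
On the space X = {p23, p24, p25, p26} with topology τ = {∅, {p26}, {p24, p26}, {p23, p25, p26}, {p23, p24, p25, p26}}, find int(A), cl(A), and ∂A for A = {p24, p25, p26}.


int(A) = {p24, p26}, cl(A) = {p23, p24, p25, p26}, ∂A = {p23, p25}.

Closed sets in (X, τ) are complements of opens:
  closed(X, τ) = {∅, {p24}, {p23, p25}, {p23, p24, p25}, {p23, p24, p25, p26}}.
int(A) = ⋃ {U ∈ τ : U ⊆ A}. Opens contained in A: ∅, {p26}, {p24, p26}.
Taking the union of these: int(A) = {p24, p26}.
cl(A) = ⋂ {C closed : A ⊆ C}. Closed sets containing A: {p23, p24, p25, p26}.
Intersecting these: cl(A) = {p23, p24, p25, p26}.
∂A = cl(A) ∖ int(A) = {p23, p24, p25, p26} ∖ {p24, p26} = {p23, p25}.


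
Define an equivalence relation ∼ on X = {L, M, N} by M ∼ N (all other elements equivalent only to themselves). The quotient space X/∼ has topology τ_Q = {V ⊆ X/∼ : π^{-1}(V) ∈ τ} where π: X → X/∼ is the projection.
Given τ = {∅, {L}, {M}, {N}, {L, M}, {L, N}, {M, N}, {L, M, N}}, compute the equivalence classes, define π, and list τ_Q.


X/∼ = {[L], [M=N]}; |τ_Q| = 4.

Equivalence classes: [L], [M=N].
Quotient map π: X → X/∼ sends L ↦ [L], M ↦ [M=N], N ↦ [M=N].
For each subset V ⊆ X/∼, compute π^{-1}(V) ⊆ X and check whether π^{-1}(V) ∈ τ. V is open in τ_Q iff π^{-1}(V) ∈ τ.
  V = {}: π^{-1}(V) = ∅ ∈ τ ✓.
  V = {[L]}: π^{-1}(V) = {L} ∈ τ ✓.
  V = {[M=N]}: π^{-1}(V) = {M, N} ∈ τ ✓.
  V = {[L], [M=N]}: π^{-1}(V) = {L, M, N} ∈ τ ✓.
Open sets in the quotient: τ_Q = {{}, {[L]}, {[M=N]}, {[L], [M=N]}} (4 elements).


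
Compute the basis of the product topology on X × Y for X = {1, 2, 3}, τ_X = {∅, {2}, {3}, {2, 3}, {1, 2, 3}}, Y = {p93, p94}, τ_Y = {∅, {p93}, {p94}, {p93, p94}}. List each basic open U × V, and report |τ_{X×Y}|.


Basis B = {∅ × ∅, {2} × {p93}, {2} × {p94}, {3} × {p93}, {3} × {p94}, {2} × {p93, p94}, {2, 3} × {p93}, {2, 3} × {p94}, {3} × {p93, p94}, {1, 2, 3} × {p93}, {1, 2, 3} × {p94}, {2, 3} × {p93, p94}, {1, 2, 3} × {p93, p94}}; |τ_{X×Y}| = 25.

Enumerate products U × V with U ∈ τ_X, V ∈ τ_Y (deduplicated):
  ∅ × ∅ = {} (∅)
  {2} × {p93} = {(2,p93)}
  {2} × {p94} = {(2,p94)}
  {3} × {p93} = {(3,p93)}
  {3} × {p94} = {(3,p94)}
  {2} × {p93, p94} = {(2,p93), (2,p94)}
  {2, 3} × {p93} = {(2,p93), (3,p93)}
  {2, 3} × {p94} = {(2,p94), (3,p94)}
  {3} × {p93, p94} = {(3,p93), (3,p94)}
  {1, 2, 3} × {p93} = {(1,p93), (2,p93), (3,p93)}
  {1, 2, 3} × {p94} = {(1,p94), (2,p94), (3,p94)}
  {2, 3} × {p93, p94} = {(2,p93), (2,p94), (3,p93), (3,p94)}
  {1, 2, 3} × {p93, p94} = {(1,p93), (1,p94), (2,p93), (2,p94), (3,p93), (3,p94)}
These 13 distinct sets form the basis B.
Close under arbitrary unions to get τ_{X×Y}; counting gives |τ_{X×Y}| = 25.


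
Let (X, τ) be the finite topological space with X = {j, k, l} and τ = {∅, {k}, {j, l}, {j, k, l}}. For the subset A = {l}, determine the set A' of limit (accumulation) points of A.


A' = {j}

For each x ∈ X, list the open sets U ∈ τ with x ∈ U, then check whether U ∩ (A ∖ {x}) ≠ ∅ for every such U.
  x = j: opens ∋ x are {j, l}, {j, k, l}; each meets A ∖ {j}, so x IS a limit point.
  x = k: open {k} ∋ x has {k} ∩ (A ∖ {k}) = ∅, so x is NOT a limit point.
  x = l: open {j, l} ∋ x has {j, l} ∩ (A ∖ {l}) = ∅, so x is NOT a limit point.
Collecting: A' = {j}.


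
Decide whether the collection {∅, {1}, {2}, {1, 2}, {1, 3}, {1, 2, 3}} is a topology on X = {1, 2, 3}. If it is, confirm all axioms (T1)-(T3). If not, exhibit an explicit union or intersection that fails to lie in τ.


τ IS a topology on X.

Axiom (T1): ∅ ∈ τ? Yes; X ∈ τ? Yes.
Axiom (T2/T3): check pairwise unions and intersections of members of τ.
All pairwise intersections and unions checked — each lies in τ. Therefore τ satisfies (T1), (T2), (T3): it IS a topology on X.


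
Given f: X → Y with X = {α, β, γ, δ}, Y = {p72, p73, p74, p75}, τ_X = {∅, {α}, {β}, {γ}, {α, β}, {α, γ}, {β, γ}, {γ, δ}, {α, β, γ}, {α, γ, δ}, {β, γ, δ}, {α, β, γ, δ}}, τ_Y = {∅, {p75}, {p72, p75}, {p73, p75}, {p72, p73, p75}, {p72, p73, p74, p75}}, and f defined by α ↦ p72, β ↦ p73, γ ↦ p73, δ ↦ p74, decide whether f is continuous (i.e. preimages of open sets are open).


f IS continuous.

Compute f^{-1}(U) for each U ∈ τ_Y:
  U = ∅: f^{-1}(U) = ∅ ∈ τ_X ✓.
  U = {p75}: f^{-1}(U) = ∅ ∈ τ_X ✓.
  U = {p72, p75}: f^{-1}(U) = {α} ∈ τ_X ✓.
  U = {p73, p75}: f^{-1}(U) = {β, γ} ∈ τ_X ✓.
  U = {p72, p73, p75}: f^{-1}(U) = {α, β, γ} ∈ τ_X ✓.
  U = {p72, p73, p74, p75}: f^{-1}(U) = {α, β, γ, δ} ∈ τ_X ✓.
Every preimage lies in τ_X, so f IS continuous.


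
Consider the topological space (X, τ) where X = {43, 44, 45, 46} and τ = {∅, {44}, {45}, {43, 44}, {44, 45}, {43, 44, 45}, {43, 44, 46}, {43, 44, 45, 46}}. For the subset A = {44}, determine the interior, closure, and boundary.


int(A) = {44}, cl(A) = {43, 44, 46}, ∂A = {43, 46}.

Closed sets in (X, τ) are complements of opens:
  closed(X, τ) = {∅, {45}, {46}, {43, 46}, {45, 46}, {43, 44, 46}, {43, 45, 46}, {43, 44, 45, 46}}.
int(A) = ⋃ {U ∈ τ : U ⊆ A}. Opens contained in A: ∅, {44}.
Taking the union of these: int(A) = {44}.
cl(A) = ⋂ {C closed : A ⊆ C}. Closed sets containing A: {43, 44, 46}, {43, 44, 45, 46}.
Intersecting these: cl(A) = {43, 44, 46}.
∂A = cl(A) ∖ int(A) = {43, 44, 46} ∖ {44} = {43, 46}.


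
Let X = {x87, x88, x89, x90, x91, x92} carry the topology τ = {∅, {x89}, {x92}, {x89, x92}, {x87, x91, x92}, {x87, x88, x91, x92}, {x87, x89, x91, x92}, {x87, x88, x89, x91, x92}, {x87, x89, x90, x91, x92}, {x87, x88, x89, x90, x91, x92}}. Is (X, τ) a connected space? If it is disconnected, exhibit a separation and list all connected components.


(X, τ) is connected.

Find clopen sets (U ∈ τ with X ∖ U ∈ τ):
  U = ∅, X ∖ U = {x87, x88, x89, x90, x91, x92} — both open, so U is clopen.
  U = {x87, x88, x89, x90, x91, x92}, X ∖ U = ∅ — both open, so U is clopen.
Only trivial clopens (∅ and X) exist, so (X, τ) is connected.
Compute connected components by grouping points that agree on all clopens:
  component: {x87, x88, x89, x90, x91, x92}


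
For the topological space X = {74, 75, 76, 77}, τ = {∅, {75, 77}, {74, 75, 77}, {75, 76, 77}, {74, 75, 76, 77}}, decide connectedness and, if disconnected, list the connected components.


(X, τ) is connected.

Find clopen sets (U ∈ τ with X ∖ U ∈ τ):
  U = ∅, X ∖ U = {74, 75, 76, 77} — both open, so U is clopen.
  U = {74, 75, 76, 77}, X ∖ U = ∅ — both open, so U is clopen.
Only trivial clopens (∅ and X) exist, so (X, τ) is connected.
Compute connected components by grouping points that agree on all clopens:
  component: {74, 75, 76, 77}


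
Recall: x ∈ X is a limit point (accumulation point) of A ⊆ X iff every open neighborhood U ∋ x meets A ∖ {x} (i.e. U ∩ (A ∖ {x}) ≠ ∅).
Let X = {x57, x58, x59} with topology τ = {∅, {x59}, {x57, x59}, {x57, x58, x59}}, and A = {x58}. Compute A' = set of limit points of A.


A' = ∅

For each x ∈ X, list the open sets U ∈ τ with x ∈ U, then check whether U ∩ (A ∖ {x}) ≠ ∅ for every such U.
  x = x57: open {x57, x59} ∋ x has {x57, x59} ∩ (A ∖ {x57}) = ∅, so x is NOT a limit point.
  x = x58: open {x57, x58, x59} ∋ x has {x57, x58, x59} ∩ (A ∖ {x58}) = ∅, so x is NOT a limit point.
  x = x59: open {x59} ∋ x has {x59} ∩ (A ∖ {x59}) = ∅, so x is NOT a limit point.
Collecting: A' = ∅.


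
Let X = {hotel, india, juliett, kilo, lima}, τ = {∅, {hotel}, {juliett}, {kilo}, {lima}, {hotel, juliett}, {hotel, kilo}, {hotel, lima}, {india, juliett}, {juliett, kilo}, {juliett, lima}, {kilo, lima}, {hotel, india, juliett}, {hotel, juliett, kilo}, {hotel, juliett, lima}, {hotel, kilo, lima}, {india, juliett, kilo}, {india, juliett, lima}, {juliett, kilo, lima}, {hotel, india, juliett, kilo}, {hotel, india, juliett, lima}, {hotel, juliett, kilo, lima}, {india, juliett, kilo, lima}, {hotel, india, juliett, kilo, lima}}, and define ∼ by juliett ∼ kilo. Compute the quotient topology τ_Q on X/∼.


X/∼ = {[hotel], [india], [juliett=kilo], [lima]}; |τ_Q| = 12.

Equivalence classes: [hotel], [india], [juliett=kilo], [lima].
Quotient map π: X → X/∼ sends hotel ↦ [hotel], india ↦ [india], juliett ↦ [juliett=kilo], kilo ↦ [juliett=kilo], lima ↦ [lima].
For each subset V ⊆ X/∼, compute π^{-1}(V) ⊆ X and check whether π^{-1}(V) ∈ τ. V is open in τ_Q iff π^{-1}(V) ∈ τ.
  V = {}: π^{-1}(V) = ∅ ∈ τ ✓.
  V = {[hotel]}: π^{-1}(V) = {hotel} ∈ τ ✓.
  V = {[india]}: π^{-1}(V) = {india} ∉ τ ✗.
  V = {[hotel], [india]}: π^{-1}(V) = {hotel, india} ∉ τ ✗.
  V = {[juliett=kilo]}: π^{-1}(V) = {juliett, kilo} ∈ τ ✓.
  V = {[hotel], [juliett=kilo]}: π^{-1}(V) = {hotel, juliett, kilo} ∈ τ ✓.
  V = {[india], [juliett=kilo]}: π^{-1}(V) = {india, juliett, kilo} ∈ τ ✓.
  V = {[hotel], [india], [juliett=kilo]}: π^{-1}(V) = {hotel, india, juliett, kilo} ∈ τ ✓.
  V = {[lima]}: π^{-1}(V) = {lima} ∈ τ ✓.
  V = {[hotel], [lima]}: π^{-1}(V) = {hotel, lima} ∈ τ ✓.
  V = {[india], [lima]}: π^{-1}(V) = {india, lima} ∉ τ ✗.
  V = {[hotel], [india], [lima]}: π^{-1}(V) = {hotel, india, lima} ∉ τ ✗.
  V = {[juliett=kilo], [lima]}: π^{-1}(V) = {juliett, kilo, lima} ∈ τ ✓.
  V = {[hotel], [juliett=kilo], [lima]}: π^{-1}(V) = {hotel, juliett, kilo, lima} ∈ τ ✓.
  V = {[india], [juliett=kilo], [lima]}: π^{-1}(V) = {india, juliett, kilo, lima} ∈ τ ✓.
  V = {[hotel], [india], [juliett=kilo], [lima]}: π^{-1}(V) = {hotel, india, juliett, kilo, lima} ∈ τ ✓.
Open sets in the quotient: τ_Q = {{}, {[hotel]}, {[juliett=kilo]}, {[hotel], [juliett=kilo]}, {[india], [juliett=kilo]}, {[hotel], [india], [juliett=kilo]}, {[lima]}, {[hotel], [lima]}, {[juliett=kilo], [lima]}, {[hotel], [juliett=kilo], [lima]}, {[india], [juliett=kilo], [lima]}, {[hotel], [india], [juliett=kilo], [lima]}} (12 elements).


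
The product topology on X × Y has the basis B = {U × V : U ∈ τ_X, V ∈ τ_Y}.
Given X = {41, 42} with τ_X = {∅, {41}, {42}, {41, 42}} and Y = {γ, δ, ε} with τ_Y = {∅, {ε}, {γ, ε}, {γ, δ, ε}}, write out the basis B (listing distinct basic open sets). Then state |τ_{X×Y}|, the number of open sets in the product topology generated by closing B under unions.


Basis B = {∅ × ∅, {41} × {ε}, {42} × {ε}, {41} × {γ, ε}, {41, 42} × {ε}, {42} × {γ, ε}, {41} × {γ, δ, ε}, {42} × {γ, δ, ε}, {41, 42} × {γ, ε}, {41, 42} × {γ, δ, ε}}; |τ_{X×Y}| = 16.

Enumerate products U × V with U ∈ τ_X, V ∈ τ_Y (deduplicated):
  ∅ × ∅ = {} (∅)
  {41} × {ε} = {(41,ε)}
  {42} × {ε} = {(42,ε)}
  {41} × {γ, ε} = {(41,γ), (41,ε)}
  {41, 42} × {ε} = {(41,ε), (42,ε)}
  {42} × {γ, ε} = {(42,γ), (42,ε)}
  {41} × {γ, δ, ε} = {(41,γ), (41,δ), (41,ε)}
  {42} × {γ, δ, ε} = {(42,γ), (42,δ), (42,ε)}
  {41, 42} × {γ, ε} = {(41,γ), (41,ε), (42,γ), (42,ε)}
  {41, 42} × {γ, δ, ε} = {(41,γ), (41,δ), (41,ε), (42,γ), (42,δ), (42,ε)}
These 10 distinct sets form the basis B.
Close under arbitrary unions to get τ_{X×Y}; counting gives |τ_{X×Y}| = 16.


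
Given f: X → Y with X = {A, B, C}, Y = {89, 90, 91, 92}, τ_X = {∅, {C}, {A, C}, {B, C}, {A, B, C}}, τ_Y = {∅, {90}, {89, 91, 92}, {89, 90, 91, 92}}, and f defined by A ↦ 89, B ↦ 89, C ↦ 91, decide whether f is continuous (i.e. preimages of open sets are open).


f IS continuous.

Compute f^{-1}(U) for each U ∈ τ_Y:
  U = ∅: f^{-1}(U) = ∅ ∈ τ_X ✓.
  U = {90}: f^{-1}(U) = ∅ ∈ τ_X ✓.
  U = {89, 91, 92}: f^{-1}(U) = {A, B, C} ∈ τ_X ✓.
  U = {89, 90, 91, 92}: f^{-1}(U) = {A, B, C} ∈ τ_X ✓.
Every preimage lies in τ_X, so f IS continuous.


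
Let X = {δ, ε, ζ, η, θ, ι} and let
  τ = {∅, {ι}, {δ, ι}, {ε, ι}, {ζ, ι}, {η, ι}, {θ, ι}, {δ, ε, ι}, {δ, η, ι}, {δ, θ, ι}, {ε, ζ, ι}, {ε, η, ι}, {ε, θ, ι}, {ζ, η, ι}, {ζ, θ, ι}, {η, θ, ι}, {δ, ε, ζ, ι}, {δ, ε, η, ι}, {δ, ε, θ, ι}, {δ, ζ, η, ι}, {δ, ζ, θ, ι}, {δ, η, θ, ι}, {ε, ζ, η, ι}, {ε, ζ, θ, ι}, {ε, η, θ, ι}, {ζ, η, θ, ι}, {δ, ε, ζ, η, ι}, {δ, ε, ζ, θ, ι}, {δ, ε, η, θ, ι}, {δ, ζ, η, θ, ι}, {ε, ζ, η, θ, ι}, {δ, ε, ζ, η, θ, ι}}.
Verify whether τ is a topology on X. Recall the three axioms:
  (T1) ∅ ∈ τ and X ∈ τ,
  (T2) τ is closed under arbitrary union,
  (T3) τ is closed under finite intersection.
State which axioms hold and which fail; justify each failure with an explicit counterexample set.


τ is NOT a topology on X.

Axiom (T1): ∅ ∈ τ? Yes; X ∈ τ? Yes.
Axiom (T2/T3): check pairwise unions and intersections of members of τ.
Counterexample for (T2): {δ, ι} ∪ {ζ, ι} = {δ, ζ, ι} ∉ τ. Therefore τ is NOT a topology.


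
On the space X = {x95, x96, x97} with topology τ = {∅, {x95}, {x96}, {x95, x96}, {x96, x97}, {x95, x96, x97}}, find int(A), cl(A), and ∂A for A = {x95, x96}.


int(A) = {x95, x96}, cl(A) = {x95, x96, x97}, ∂A = {x97}.

Closed sets in (X, τ) are complements of opens:
  closed(X, τ) = {∅, {x95}, {x97}, {x95, x97}, {x96, x97}, {x95, x96, x97}}.
int(A) = ⋃ {U ∈ τ : U ⊆ A}. Opens contained in A: ∅, {x95}, {x96}, {x95, x96}.
Taking the union of these: int(A) = {x95, x96}.
cl(A) = ⋂ {C closed : A ⊆ C}. Closed sets containing A: {x95, x96, x97}.
Intersecting these: cl(A) = {x95, x96, x97}.
∂A = cl(A) ∖ int(A) = {x95, x96, x97} ∖ {x95, x96} = {x97}.


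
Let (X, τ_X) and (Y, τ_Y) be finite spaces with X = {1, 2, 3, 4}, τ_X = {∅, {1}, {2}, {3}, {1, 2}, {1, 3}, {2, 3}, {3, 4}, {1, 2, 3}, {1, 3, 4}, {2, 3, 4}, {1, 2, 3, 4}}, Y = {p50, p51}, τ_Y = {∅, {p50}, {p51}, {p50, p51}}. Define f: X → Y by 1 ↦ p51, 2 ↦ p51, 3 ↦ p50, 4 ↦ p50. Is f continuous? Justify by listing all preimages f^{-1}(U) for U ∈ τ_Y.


f IS continuous.

Compute f^{-1}(U) for each U ∈ τ_Y:
  U = ∅: f^{-1}(U) = ∅ ∈ τ_X ✓.
  U = {p50}: f^{-1}(U) = {3, 4} ∈ τ_X ✓.
  U = {p51}: f^{-1}(U) = {1, 2} ∈ τ_X ✓.
  U = {p50, p51}: f^{-1}(U) = {1, 2, 3, 4} ∈ τ_X ✓.
Every preimage lies in τ_X, so f IS continuous.


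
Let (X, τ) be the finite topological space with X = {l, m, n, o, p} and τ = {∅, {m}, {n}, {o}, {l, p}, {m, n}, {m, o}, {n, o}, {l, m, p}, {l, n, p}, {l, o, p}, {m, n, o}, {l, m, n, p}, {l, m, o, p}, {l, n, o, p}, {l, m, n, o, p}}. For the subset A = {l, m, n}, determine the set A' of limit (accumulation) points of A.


A' = {p}

For each x ∈ X, list the open sets U ∈ τ with x ∈ U, then check whether U ∩ (A ∖ {x}) ≠ ∅ for every such U.
  x = l: open {l, p} ∋ x has {l, p} ∩ (A ∖ {l}) = ∅, so x is NOT a limit point.
  x = m: open {m} ∋ x has {m} ∩ (A ∖ {m}) = ∅, so x is NOT a limit point.
  x = n: open {n} ∋ x has {n} ∩ (A ∖ {n}) = ∅, so x is NOT a limit point.
  x = o: open {o} ∋ x has {o} ∩ (A ∖ {o}) = ∅, so x is NOT a limit point.
  x = p: opens ∋ x are {l, p}, {l, m, p}, {l, n, p}, {l, o, p}, {l, m, n, p}, {l, m, o, p}, {l, n, o, p}, {l, m, n, o, p}; each meets A ∖ {p}, so x IS a limit point.
Collecting: A' = {p}.
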